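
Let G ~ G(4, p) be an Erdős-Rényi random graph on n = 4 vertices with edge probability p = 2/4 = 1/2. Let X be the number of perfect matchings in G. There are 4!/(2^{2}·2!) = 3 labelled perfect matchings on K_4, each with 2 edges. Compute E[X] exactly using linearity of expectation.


K_4 has 4!/(2^{2}·2!) = 3 labelled perfect matchings.
For each such perfect matching H, let X_H = 1 if all 2 edges of H are present in G. Then P[X_H = 1] = p^{2} = (1/2)^{2} = 1/4.
By linearity: E[X] = Σ_H E[X_H] = 3 · p^{2} = 3 · 1/4 = 3/4.
Numerically: E[X] ≈ 0.75.

E[X] = 3 · (1/2)^{2} = 3/4 ≈ 0.75.


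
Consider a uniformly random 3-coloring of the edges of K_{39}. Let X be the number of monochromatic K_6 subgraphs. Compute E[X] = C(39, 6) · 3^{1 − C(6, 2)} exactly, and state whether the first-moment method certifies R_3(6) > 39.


E[X] = C(39, 6) · 3^{1 − 15} = 3262623 · 3^{−14} = 3262623/4782969.
As a reduced fraction: E[X] = 1087541/1594323 ≈ 0.682.
Is E[X] < 1? YES.
Since E[X] < 1, there exists a 3-coloring of K_{39} with no monochromatic K_6; hence R_3(6) > 39.

E[X] = 1087541/1594323 ≈ 0.682; E[X] < 1, so R_3(6) > 39.


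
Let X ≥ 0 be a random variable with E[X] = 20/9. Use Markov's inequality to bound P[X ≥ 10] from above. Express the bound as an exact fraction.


μ = E[X] = 20/9, a = 10.
Markov: P[X ≥ 10] ≤ μ/a = (20/9)/10 = 2/9.
Numerically: ≈ 0.2222.
(Since a = 10 > μ = 2.2222, the bound 2/9 is < 1 and informative.)

P[X ≥ 10] ≤ 2/9 ≈ 0.2222.


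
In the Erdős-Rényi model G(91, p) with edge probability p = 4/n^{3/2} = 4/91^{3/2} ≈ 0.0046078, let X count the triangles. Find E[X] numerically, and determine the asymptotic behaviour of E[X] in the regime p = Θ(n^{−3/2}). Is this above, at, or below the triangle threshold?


Number of potential triangles: C(91, 3) = 121485.
Each occurs with probability p³ ≈ (0.0046078)³ ≈ 9.7834878e-08.
By linearity: E[X] = C(91, 3)·p³ ≈ 121485 · 9.7834878e-08 ≈ 0.01189.
Since α = 3/2 > 1, p = c/n^{3/2} = o(1/n) is below the triangle threshold p ~ 1/n. Asymptotically E[X] ~ (c³/6)·n^{3(1−α)} = (4³/6)·n^{-1.5} → 0, so by Markov's inequality G has no triangles w.h.p.

E[X] ≈ 0.01189; in regime p = Θ(1/n^{3/2}) E[X] tends to 0 (below the triangle threshold p ~ 1/n).


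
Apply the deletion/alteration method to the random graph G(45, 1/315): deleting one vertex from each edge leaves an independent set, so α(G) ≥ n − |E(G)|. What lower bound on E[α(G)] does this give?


E[|E(G)|] = C(45, 2)·p = 990 · (1/315) = 22/7.
E[α(G)] ≥ n − E[|E(G)|] = 45 − 22/7 = 293/7.
Numerically: ≈ 41.85714.
(This is only a lower bound; the true E[α(G)] may be larger.)

E[α(G)] ≥ 293/7 ≈ 41.85714.


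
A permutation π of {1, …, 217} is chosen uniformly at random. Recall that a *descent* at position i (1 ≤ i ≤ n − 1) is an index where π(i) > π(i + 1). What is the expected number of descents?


Write X = Σ X_I over i = 1, …, 216, with X_I the indicator of one descent.
There are 216 indicators.
For each fixed i, the pair (π(i), π(i+1)) is a uniformly random ordered pair of distinct values from {1, …, 217}; by symmetry P[π(i) > π(i+1)] = 1/2.
By linearity: E[X] = 216 · (1/2) = (217 − 1) · (1/2) = 108 ≈ 108.000.

E[X] = 108 = 108.000.


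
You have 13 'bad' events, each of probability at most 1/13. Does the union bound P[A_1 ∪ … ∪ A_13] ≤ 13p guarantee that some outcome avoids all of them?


Union bound: P[∪_{i=1}^{13} A_i] ≤ Σ_i P[A_i] ≤ 13·p = 13·(1/13) = 1.
Numerically: 1 ≈ 1.0000.
Is 1 < 1? NO.
Since the bound 1 is ≥ 1, the union bound is uninformative here; it does NOT by itself certify existence.

13·p = 1 ≈ 1.0000; existence NOT certified by the union bound.


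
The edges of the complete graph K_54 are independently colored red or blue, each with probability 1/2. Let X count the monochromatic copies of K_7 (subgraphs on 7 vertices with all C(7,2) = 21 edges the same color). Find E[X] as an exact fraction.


Let X = Σ_S X_S over the C(54, 7) = 177100560 subsets S of size 7, where X_S = 1 if the K_7 on S is monochromatic.
For a fixed S, the K_7 on S has C(7, 2) = 21 edges. P[all 21 edges red] = (1/2)^21, and likewise for blue, so P[monochromatic] = 2·(1/2)^21 = 2^{1 − 21} = 1/1048576.
Summing: E[X] = C(54, 7) · 2^{1 − 21} = 177100560 · 1/1048576 = 11068785/65536.
Numerically: E[X] ≈ 168.896.

E[X] = C(54,7)·2^(1−C(7,2)) = 11068785/65536 ≈ 168.896.


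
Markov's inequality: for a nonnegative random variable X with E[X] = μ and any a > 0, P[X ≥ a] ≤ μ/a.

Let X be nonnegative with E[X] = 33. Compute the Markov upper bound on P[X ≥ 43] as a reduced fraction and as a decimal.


μ = E[X] = 33, a = 43.
Markov: P[X ≥ 43] ≤ μ/a = (33)/43 = 33/43.
Numerically: ≈ 0.7674.
(Since a = 43 > μ = 33.0000, the bound 33/43 is < 1 and informative.)

P[X ≥ 43] ≤ 33/43 ≈ 0.7674.


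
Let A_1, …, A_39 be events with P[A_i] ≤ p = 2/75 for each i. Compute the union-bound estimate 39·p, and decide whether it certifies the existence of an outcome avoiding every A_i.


Union bound: P[∪_{i=1}^{39} A_i] ≤ Σ_i P[A_i] ≤ 39·p = 39·(2/75) = 26/25.
Numerically: 26/25 ≈ 1.04000.
Is 26/25 < 1? NO.
Since the bound 26/25 is ≥ 1, the union bound is uninformative here; it does NOT by itself certify existence.

39·p = 26/25 ≈ 1.04000; existence NOT certified by the union bound.


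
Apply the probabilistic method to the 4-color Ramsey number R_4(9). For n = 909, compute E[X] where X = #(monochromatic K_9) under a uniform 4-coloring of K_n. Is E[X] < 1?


E[X] = C(909, 9) · 4^{1 − 36} = 1122169012923711463931 · 4^{−35} = 1122169012923711463931/1180591620717411303424.
As a reduced fraction: E[X] = 1122169012923711463931/1180591620717411303424 ≈ 0.9505.
Is E[X] < 1? YES.
Since E[X] < 1, there exists a 4-coloring of K_{909} with no monochromatic K_9; hence R_4(9) > 909.

E[X] = 1122169012923711463931/1180591620717411303424 ≈ 0.9505; E[X] < 1, so R_4(9) > 909.


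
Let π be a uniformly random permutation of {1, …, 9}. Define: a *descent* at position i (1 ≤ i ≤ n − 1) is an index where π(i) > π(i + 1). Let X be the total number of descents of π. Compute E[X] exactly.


Write X = Σ X_I over i = 1, …, 8, with X_I the indicator of one descent.
There are 8 indicators.
For each fixed i, the pair (π(i), π(i+1)) is a uniformly random ordered pair of distinct values from {1, …, 9}; by symmetry P[π(i) > π(i+1)] = 1/2.
By linearity: E[X] = 8 · (1/2) = (9 − 1) · (1/2) = 4 ≈ 4.000.

E[X] = 4 = 4.000.


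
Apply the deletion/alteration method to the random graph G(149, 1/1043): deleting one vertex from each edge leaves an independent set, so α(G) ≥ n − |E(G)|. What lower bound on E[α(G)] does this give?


E[|E(G)|] = C(149, 2)·p = 11026 · (1/1043) = 74/7.
E[α(G)] ≥ n − E[|E(G)|] = 149 − 74/7 = 969/7.
Numerically: ≈ 138.429.
(This is only a lower bound; the true E[α(G)] may be larger.)

E[α(G)] ≥ 969/7 ≈ 138.429.


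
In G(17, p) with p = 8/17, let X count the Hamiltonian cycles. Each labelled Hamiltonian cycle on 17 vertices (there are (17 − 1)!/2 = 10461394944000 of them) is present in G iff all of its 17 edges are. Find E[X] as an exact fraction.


K_17 has (17 − 1)!/2 = 10461394944000 labelled Hamiltonian cycles.
For each such Hamiltonian cycle H, let X_H = 1 if all 17 edges of H are present in G. Then P[X_H = 1] = p^{17} = (8/17)^{17} = 2251799813685248/827240261886336764177.
Summing the indicators: E[X] = Σ_H E[X_H] = 10461394944000 · p^{17} = 10461394944000 · 2251799813685248/827240261886336764177 = 23556967185786995434586112000/827240261886336764177.
Numerically: E[X] ≈ 2.8477e+07.

E[X] = 10461394944000 · (8/17)^{17} = 23556967185786995434586112000/827240261886336764177 ≈ 2.8477e+07.


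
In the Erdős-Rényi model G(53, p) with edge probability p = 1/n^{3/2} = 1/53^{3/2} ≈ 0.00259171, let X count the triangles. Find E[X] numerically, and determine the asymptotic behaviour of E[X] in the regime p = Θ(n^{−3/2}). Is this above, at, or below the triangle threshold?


Number of potential triangles: C(53, 3) = 23426.
Each occurs with probability p³ ≈ (0.00259171)³ ≈ 1.74083892e-08.
By linearity: E[X] = C(53, 3)·p³ ≈ 23426 · 1.74083892e-08 ≈ 0.000408.
Since α = 3/2 > 1, p = c/n^{3/2} = o(1/n) is below the triangle threshold p ~ 1/n. Asymptotically E[X] ~ (c³/6)·n^{3(1−α)} = (1³/6)·n^{-1.5} → 0, so by Markov's inequality G has no triangles w.h.p.

E[X] ≈ 0.000408; in regime p = Θ(1/n^{3/2}) E[X] tends to 0 (below the triangle threshold p ~ 1/n).


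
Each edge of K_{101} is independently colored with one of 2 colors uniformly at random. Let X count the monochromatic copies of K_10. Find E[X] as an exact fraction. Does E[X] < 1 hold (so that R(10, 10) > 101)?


E[X] = C(101, 10) · 2^{1 − 45} = 19212541264840 · 2^{−44} = 19212541264840/17592186044416.
As a reduced fraction: E[X] = 2401567658105/2199023255552 ≈ 1.0921065.
Is E[X] < 1? NO.
Since E[X] ≥ 1, the first-moment bound is inconclusive at n = 101; it does NOT by itself certify R(10, 10) > 101.

E[X] = 2401567658105/2199023255552 ≈ 1.0921065; E[X] ≥ 1; first-moment method inconclusive here.


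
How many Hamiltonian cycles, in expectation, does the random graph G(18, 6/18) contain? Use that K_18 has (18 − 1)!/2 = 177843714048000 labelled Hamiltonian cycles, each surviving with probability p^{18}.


K_18 has (18 − 1)!/2 = 177843714048000 labelled Hamiltonian cycles.
For each such Hamiltonian cycle H, let X_H = 1 if all 18 edges of H are present in G. Then P[X_H = 1] = p^{18} = (1/3)^{18} = 1/387420489.
Summing the indicators: E[X] = Σ_H E[X_H] = 177843714048000 · p^{18} = 177843714048000 · 1/387420489 = 243955712000/531441.
Numerically: E[X] ≈ 4.5905e+05.

E[X] = 177843714048000 · (1/3)^{18} = 243955712000/531441 ≈ 4.5905e+05.


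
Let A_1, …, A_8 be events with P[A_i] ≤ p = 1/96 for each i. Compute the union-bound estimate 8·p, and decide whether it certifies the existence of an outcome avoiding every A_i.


Union bound: P[∪_{i=1}^{8} A_i] ≤ Σ_i P[A_i] ≤ 8·p = 8·(1/96) = 1/12.
Numerically: 1/12 ≈ 0.08333.
Is 1/12 < 1? YES.
Since P[∪ A_i] ≤ 1/12 < 1, the complement has P[∩ A_i^c] ≥ 1 − 1/12 = 11/12 > 0, so some outcome avoids every A_i.

8·p = 1/12 ≈ 0.08333; existence CERTIFIED by the union bound.


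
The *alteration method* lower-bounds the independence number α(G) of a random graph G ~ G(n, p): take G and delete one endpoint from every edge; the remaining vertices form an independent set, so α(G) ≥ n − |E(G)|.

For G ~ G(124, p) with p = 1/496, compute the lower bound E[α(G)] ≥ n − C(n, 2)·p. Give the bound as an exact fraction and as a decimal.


E[|E(G)|] = C(124, 2)·p = 7626 · (1/496) = 123/8.
E[α(G)] ≥ n − E[|E(G)|] = 124 − 123/8 = 869/8.
Numerically: ≈ 108.6250.
(This is only a lower bound; the true E[α(G)] may be larger.)

E[α(G)] ≥ 869/8 ≈ 108.6250.


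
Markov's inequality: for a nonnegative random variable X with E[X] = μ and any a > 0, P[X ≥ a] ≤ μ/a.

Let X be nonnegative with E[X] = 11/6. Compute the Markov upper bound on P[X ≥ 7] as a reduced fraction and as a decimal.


μ = E[X] = 11/6, a = 7.
Markov: P[X ≥ 7] ≤ μ/a = (11/6)/7 = 11/42.
Numerically: ≈ 0.26190.
(Since a = 7 > μ = 1.83333, the bound 11/42 is < 1 and informative.)

P[X ≥ 7] ≤ 11/42 ≈ 0.26190.


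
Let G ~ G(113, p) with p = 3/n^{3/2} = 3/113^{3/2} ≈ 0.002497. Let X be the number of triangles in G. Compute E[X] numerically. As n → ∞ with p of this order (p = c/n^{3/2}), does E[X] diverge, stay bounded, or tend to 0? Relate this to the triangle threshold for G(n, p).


Number of potential triangles: C(113, 3) = 234136.
Each occurs with probability p³ ≈ (0.002497)³ ≈ 1.557797e-08.
By linearity: E[X] = C(113, 3)·p³ ≈ 234136 · 1.557797e-08 ≈ 0.0036.
Since α = 3/2 > 1, p = c/n^{3/2} = o(1/n) is below the triangle threshold p ~ 1/n. Asymptotically E[X] ~ (c³/6)·n^{3(1−α)} = (3³/6)·n^{-1.5} → 0, so by Markov's inequality G has no triangles w.h.p.

E[X] ≈ 0.0036; in regime p = Θ(1/n^{3/2}) E[X] tends to 0 (below the triangle threshold p ~ 1/n).


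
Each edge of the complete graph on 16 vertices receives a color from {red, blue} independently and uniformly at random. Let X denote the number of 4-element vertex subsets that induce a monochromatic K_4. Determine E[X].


Let X = Σ_S X_S over the C(16, 4) = 1820 subsets S of size 4, where X_S = 1 if the K_4 on S is monochromatic.
For a fixed S, the K_4 on S has C(4, 2) = 6 edges. P[all 6 edges red] = (1/2)^6, and likewise for blue, so P[monochromatic] = 2·(1/2)^6 = 2^{1 − 6} = 1/32.
Summing: E[X] = C(16, 4) · 2^{1 − 6} = 1820 · 1/32 = 455/8.
Numerically: E[X] ≈ 56.87500.

E[X] = C(16,4)·2^(1−C(4,2)) = 455/8 ≈ 56.87500.


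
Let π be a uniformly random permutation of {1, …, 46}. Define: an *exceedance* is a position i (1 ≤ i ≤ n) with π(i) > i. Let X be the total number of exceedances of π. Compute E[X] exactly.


Write X = Σ_{i=1}^{46} X_i, where X_i = 1_{π(i) > i}.
For each fixed i, π(i) is uniform over {1, …, 46} (marginal of a uniform permutation), so P[π(i) > i] = (n − i)/n. Summing: Σ_{i=1}^{46} (n − i)/n = (0 + 1 + … + 45)/46 = 46(46 − 1)/(2·46) = (46 − 1)/2.
Hence E[X] = Σ_{i=1}^{46} (46 − i)/46 = 45/2 ≈ 22.500000.

E[X] = 45/2 = 22.500000.


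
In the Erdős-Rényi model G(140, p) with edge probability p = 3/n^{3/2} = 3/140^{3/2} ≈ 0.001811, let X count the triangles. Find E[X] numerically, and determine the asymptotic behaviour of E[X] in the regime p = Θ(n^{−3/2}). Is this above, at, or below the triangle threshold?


Number of potential triangles: C(140, 3) = 447580.
Each occurs with probability p³ ≈ (0.001811)³ ≈ 5.9400158e-09.
By linearity: E[X] = C(140, 3)·p³ ≈ 447580 · 5.9400158e-09 ≈ 0.00266.
Since α = 3/2 > 1, p = c/n^{3/2} = o(1/n) is below the triangle threshold p ~ 1/n. Asymptotically E[X] ~ (c³/6)·n^{3(1−α)} = (3³/6)·n^{-1.5} → 0, so by Markov's inequality G has no triangles w.h.p.

E[X] ≈ 0.00266; in regime p = Θ(1/n^{3/2}) E[X] tends to 0 (below the triangle threshold p ~ 1/n).


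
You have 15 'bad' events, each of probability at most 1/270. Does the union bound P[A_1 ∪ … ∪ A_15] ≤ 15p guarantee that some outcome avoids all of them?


Union bound: P[∪_{i=1}^{15} A_i] ≤ Σ_i P[A_i] ≤ 15·p = 15·(1/270) = 1/18.
Numerically: 1/18 ≈ 0.055556.
Is 1/18 < 1? YES.
Since P[∪ A_i] ≤ 1/18 < 1, the complement has P[∩ A_i^c] ≥ 1 − 1/18 = 17/18 > 0, so some outcome avoids every A_i.

15·p = 1/18 ≈ 0.055556; existence CERTIFIED by the union bound.


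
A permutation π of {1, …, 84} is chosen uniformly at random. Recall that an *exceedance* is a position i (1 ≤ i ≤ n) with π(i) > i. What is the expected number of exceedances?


Write X = Σ_{i=1}^{84} X_i, where X_i = 1_{π(i) > i}.
For each fixed i, π(i) is uniform over {1, …, 84} (marginal of a uniform permutation), so P[π(i) > i] = (n − i)/n. Summing: Σ_{i=1}^{84} (n − i)/n = (0 + 1 + … + 83)/84 = 84(84 − 1)/(2·84) = (84 − 1)/2.
Hence E[X] = Σ_{i=1}^{84} (84 − i)/84 = 83/2 ≈ 41.50000.

E[X] = 83/2 = 41.50000.


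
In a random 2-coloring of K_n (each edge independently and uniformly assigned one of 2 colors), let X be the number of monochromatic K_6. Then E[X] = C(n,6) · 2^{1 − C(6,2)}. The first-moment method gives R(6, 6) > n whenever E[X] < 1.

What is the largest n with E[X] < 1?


We need C(n, 6) · 2^{1 − 15} < 1, i.e. C(n, 6) < 2^{15 − 1} = 16384.
Check values of n near the boundary:
  n = 16: C(16, 6) = 8008; 8008 < 16384? YES
  n = 17: C(17, 6) = 12376; 12376 < 16384? YES
  n = 18: C(18, 6) = 18564; 18564 < 16384? NO
The largest n with C(n, 6) < 16384 is n = 17 (where E[X] = 1547/2048 ≈ 0.7554). Hence R(6, 6) > 17, i.e. R(6, 6) ≥ 18.

Largest n = 17; hence R(6, 6) > 17.


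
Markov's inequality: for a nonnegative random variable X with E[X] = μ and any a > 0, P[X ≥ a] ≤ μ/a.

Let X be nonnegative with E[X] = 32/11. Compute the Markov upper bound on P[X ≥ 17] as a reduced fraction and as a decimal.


μ = E[X] = 32/11, a = 17.
Markov: P[X ≥ 17] ≤ μ/a = (32/11)/17 = 32/187.
Numerically: ≈ 0.171123.
(Since a = 17 > μ = 2.909091, the bound 32/187 is < 1 and informative.)

P[X ≥ 17] ≤ 32/187 ≈ 0.171123.


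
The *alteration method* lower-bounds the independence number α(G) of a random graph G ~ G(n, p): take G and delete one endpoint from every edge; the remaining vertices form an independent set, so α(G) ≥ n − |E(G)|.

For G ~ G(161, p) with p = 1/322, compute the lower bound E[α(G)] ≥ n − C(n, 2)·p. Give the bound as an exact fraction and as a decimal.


E[|E(G)|] = C(161, 2)·p = 12880 · (1/322) = 40.
E[α(G)] ≥ n − E[|E(G)|] = 161 − 40 = 121.
Numerically: ≈ 121.000.
(This is only a lower bound; the true E[α(G)] may be larger.)

E[α(G)] ≥ 121 ≈ 121.000.


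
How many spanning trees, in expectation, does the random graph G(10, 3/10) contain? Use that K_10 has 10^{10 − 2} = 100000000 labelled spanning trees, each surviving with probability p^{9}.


K_10 has 10^{10 − 2} = 100000000 labelled spanning trees.
For each such spanning tree H, let X_H = 1 if all 9 edges of H are present in G. Then P[X_H = 1] = p^{9} = (3/10)^{9} = 19683/1000000000.
Summing the indicators: E[X] = Σ_H E[X_H] = 100000000 · p^{9} = 100000000 · 19683/1000000000 = 19683/10.
Numerically: E[X] ≈ 1968.3.

E[X] = 100000000 · (3/10)^{9} = 19683/10 ≈ 1968.3.


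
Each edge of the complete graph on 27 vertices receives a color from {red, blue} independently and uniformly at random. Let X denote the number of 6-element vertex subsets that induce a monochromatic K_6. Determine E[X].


Let X = Σ_S X_S over the C(27, 6) = 296010 subsets S of size 6, where X_S = 1 if the K_6 on S is monochromatic.
For a fixed S, the K_6 on S has C(6, 2) = 15 edges. P[all 15 edges red] = (1/2)^15, and likewise for blue, so P[monochromatic] = 2·(1/2)^15 = 2^{1 − 15} = 1/16384.
Summing: E[X] = C(27, 6) · 2^{1 − 15} = 296010 · 1/16384 = 148005/8192.
Numerically: E[X] ≈ 18.067.

E[X] = C(27,6)·2^(1−C(6,2)) = 148005/8192 ≈ 18.067.


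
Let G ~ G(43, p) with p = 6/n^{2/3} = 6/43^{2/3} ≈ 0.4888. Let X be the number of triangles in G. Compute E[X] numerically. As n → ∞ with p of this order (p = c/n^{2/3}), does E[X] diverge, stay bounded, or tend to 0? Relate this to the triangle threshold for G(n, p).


Number of potential triangles: C(43, 3) = 12341.
Each occurs with probability p³ ≈ (0.4888)³ ≈ 1.168199e-01.
By linearity: E[X] = C(43, 3)·p³ ≈ 12341 · 1.168199e-01 ≈ 1441.6744.
Since α = 2/3 < 1, p = c/n^{2/3} ≫ 1/n is above the triangle threshold p ~ 1/n. Asymptotically E[X] ~ (c³/6)·n^{3(1−α)} = (6³/6)·n^{1} → ∞; triangles are abundant w.h.p.

E[X] ≈ 1441.6744; in regime p = Θ(1/n^{2/3}) E[X] diverges (above the triangle threshold p ~ 1/n).


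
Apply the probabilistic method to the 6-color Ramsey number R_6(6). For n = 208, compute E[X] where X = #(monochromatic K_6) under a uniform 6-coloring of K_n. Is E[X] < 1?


E[X] = C(208, 6) · 6^{1 − 15} = 104579959848 · 6^{−14} = 104579959848/78364164096.
As a reduced fraction: E[X] = 4357498327/3265173504 ≈ 1.335.
Is E[X] < 1? NO.
Since E[X] ≥ 1, the first-moment bound is inconclusive at n = 208; it does NOT by itself certify R_6(6) > 208.

E[X] = 4357498327/3265173504 ≈ 1.335; E[X] ≥ 1; first-moment method inconclusive here.


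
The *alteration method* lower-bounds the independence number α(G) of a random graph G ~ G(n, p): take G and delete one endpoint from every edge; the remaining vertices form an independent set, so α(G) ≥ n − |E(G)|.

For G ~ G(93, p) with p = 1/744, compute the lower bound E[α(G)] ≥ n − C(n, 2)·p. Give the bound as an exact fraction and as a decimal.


E[|E(G)|] = C(93, 2)·p = 4278 · (1/744) = 23/4.
E[α(G)] ≥ n − E[|E(G)|] = 93 − 23/4 = 349/4.
Numerically: ≈ 87.25000.
(This is only a lower bound; the true E[α(G)] may be larger.)

E[α(G)] ≥ 349/4 ≈ 87.25000.


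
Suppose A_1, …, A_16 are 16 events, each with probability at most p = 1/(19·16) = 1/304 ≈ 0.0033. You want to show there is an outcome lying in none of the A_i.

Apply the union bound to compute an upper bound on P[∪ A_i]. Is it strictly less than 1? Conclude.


Union bound: P[∪_{i=1}^{16} A_i] ≤ Σ_i P[A_i] ≤ 16·p = 16·(1/304) = 1/19.
Numerically: 1/19 ≈ 0.0526.
Is 1/19 < 1? YES.
Since P[∪ A_i] ≤ 1/19 < 1, the complement has P[∩ A_i^c] ≥ 1 − 1/19 = 18/19 > 0, so some outcome avoids every A_i.

16·p = 1/19 ≈ 0.0526; existence CERTIFIED by the union bound.


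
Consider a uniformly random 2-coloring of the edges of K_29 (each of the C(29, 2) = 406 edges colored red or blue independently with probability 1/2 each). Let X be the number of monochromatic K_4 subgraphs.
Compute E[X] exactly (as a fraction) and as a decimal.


Let X = Σ_S X_S over the C(29, 4) = 23751 subsets S of size 4, where X_S = 1 if the K_4 on S is monochromatic.
For a fixed S, the K_4 on S has C(4, 2) = 6 edges. P[all 6 edges red] = (1/2)^6, and likewise for blue, so P[monochromatic] = 2·(1/2)^6 = 2^{1 − 6} = 1/32.
By linearity: E[X] = C(29, 4) · 2^{1 − 6} = 23751 · 1/32 = 23751/32.
Numerically: E[X] ≈ 742.219.

E[X] = C(29,4)·2^(1−C(4,2)) = 23751/32 ≈ 742.219.


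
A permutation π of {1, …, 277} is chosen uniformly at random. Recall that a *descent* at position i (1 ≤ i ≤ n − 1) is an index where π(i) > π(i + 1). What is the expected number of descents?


Write X = Σ X_I over i = 1, …, 276, with X_I the indicator of one descent.
There are 276 indicators.
For each fixed i, the pair (π(i), π(i+1)) is a uniformly random ordered pair of distinct values from {1, …, 277}; by symmetry P[π(i) > π(i+1)] = 1/2.
By linearity: E[X] = 276 · (1/2) = (277 − 1) · (1/2) = 138 ≈ 138.0000.

E[X] = 138 = 138.0000.


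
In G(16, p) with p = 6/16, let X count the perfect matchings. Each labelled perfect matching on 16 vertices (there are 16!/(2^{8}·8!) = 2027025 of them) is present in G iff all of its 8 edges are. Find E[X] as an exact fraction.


K_16 has 16!/(2^{8}·8!) = 2027025 labelled perfect matchings.
For each such perfect matching H, let X_H = 1 if all 8 edges of H are present in G. Then P[X_H = 1] = p^{8} = (3/8)^{8} = 6561/16777216.
By linearity of expectation: E[X] = Σ_H E[X_H] = 2027025 · p^{8} = 2027025 · 6561/16777216 = 13299311025/16777216.
Numerically: E[X] ≈ 792.7.

E[X] = 2027025 · (3/8)^{8} = 13299311025/16777216 ≈ 792.7.


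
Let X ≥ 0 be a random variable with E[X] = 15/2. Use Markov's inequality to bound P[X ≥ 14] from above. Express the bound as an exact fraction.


μ = E[X] = 15/2, a = 14.
Markov: P[X ≥ 14] ≤ μ/a = (15/2)/14 = 15/28.
Numerically: ≈ 0.535714.
(Since a = 14 > μ = 7.500000, the bound 15/28 is < 1 and informative.)

P[X ≥ 14] ≤ 15/28 ≈ 0.535714.


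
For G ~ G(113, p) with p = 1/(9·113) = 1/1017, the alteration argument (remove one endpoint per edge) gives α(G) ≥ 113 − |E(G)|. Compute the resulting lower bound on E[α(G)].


E[|E(G)|] = C(113, 2)·p = 6328 · (1/1017) = 56/9.
E[α(G)] ≥ n − E[|E(G)|] = 113 − 56/9 = 961/9.
Numerically: ≈ 106.77778.
(This is only a lower bound; the true E[α(G)] may be larger.)

E[α(G)] ≥ 961/9 ≈ 106.77778.


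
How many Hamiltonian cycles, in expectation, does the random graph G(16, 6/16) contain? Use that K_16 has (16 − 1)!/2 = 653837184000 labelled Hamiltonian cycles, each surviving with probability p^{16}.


K_16 has (16 − 1)!/2 = 653837184000 labelled Hamiltonian cycles.
For each such Hamiltonian cycle H, let X_H = 1 if all 16 edges of H are present in G. Then P[X_H = 1] = p^{16} = (3/8)^{16} = 43046721/281474976710656.
By linearity of expectation: E[X] = Σ_H E[X_H] = 653837184000 · p^{16} = 653837184000 · 43046721/281474976710656 = 27485885585032875/274877906944.
Numerically: E[X] ≈ 1e+05.

E[X] = 653837184000 · (3/8)^{16} = 27485885585032875/274877906944 ≈ 1e+05.


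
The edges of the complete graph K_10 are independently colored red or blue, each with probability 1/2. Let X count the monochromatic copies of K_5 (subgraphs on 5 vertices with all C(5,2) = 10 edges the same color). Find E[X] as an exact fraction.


Let X = Σ_S X_S over the C(10, 5) = 252 subsets S of size 5, where X_S = 1 if the K_5 on S is monochromatic.
For a fixed S, the K_5 on S has C(5, 2) = 10 edges. P[all 10 edges red] = (1/2)^10, and likewise for blue, so P[monochromatic] = 2·(1/2)^10 = 2^{1 − 10} = 1/512.
By linearity: E[X] = C(10, 5) · 2^{1 − 10} = 252 · 1/512 = 63/128.
Numerically: E[X] ≈ 0.492.

E[X] = C(10,5)·2^(1−C(5,2)) = 63/128 ≈ 0.492.


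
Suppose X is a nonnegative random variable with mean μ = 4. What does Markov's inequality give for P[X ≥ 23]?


μ = E[X] = 4, a = 23.
Markov: P[X ≥ 23] ≤ μ/a = (4)/23 = 4/23.
Numerically: ≈ 0.17391.
(Since a = 23 > μ = 4.00000, the bound 4/23 is < 1 and informative.)

P[X ≥ 23] ≤ 4/23 ≈ 0.17391.


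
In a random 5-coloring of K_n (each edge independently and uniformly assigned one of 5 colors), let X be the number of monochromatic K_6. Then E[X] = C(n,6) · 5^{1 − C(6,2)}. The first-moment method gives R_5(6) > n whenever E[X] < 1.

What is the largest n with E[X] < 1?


We need C(n, 6) · 5^{1 − 15} < 1, i.e. C(n, 6) < 5^{15 − 1} = 6103515625.
Check values of n near the boundary:
  n = 124: C(124, 6) = 4465475476; 4465475476 < 6103515625? YES
  n = 125: C(125, 6) = 4690625500; 4690625500 < 6103515625? YES
  n = 126: C(126, 6) = 4925156775; 4925156775 < 6103515625? YES
  n = 127: C(127, 6) = 5169379425; 5169379425 < 6103515625? YES
  n = 128: C(128, 6) = 5423611200; 5423611200 < 6103515625? YES
  n = 129: C(129, 6) = 5688177600; 5688177600 < 6103515625? YES
  n = 130: C(130, 6) = 5963412000; 5963412000 < 6103515625? YES
  n = 131: C(131, 6) = 6249655776; 6249655776 < 6103515625? NO
  n = 132: C(132, 6) = 6547258432; 6547258432 < 6103515625? NO
The largest n with C(n, 6) < 6103515625 is n = 130 (where E[X] = 47707296/48828125 ≈ 0.9770). Hence R_5(6) > 130, i.e. R_5(6) ≥ 131.

Largest n = 130; hence R_5(6) > 130.


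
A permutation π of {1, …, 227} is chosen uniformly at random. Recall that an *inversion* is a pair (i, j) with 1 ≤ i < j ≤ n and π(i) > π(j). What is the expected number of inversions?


Write X = Σ X_I over the C(227, 2) = 25651 pairs i < j, with X_I the indicator of one inversion.
There are 25651 indicators.
For each fixed pair i < j, the values π(i) and π(j) are two distinct elements of {1, …, 227} in uniformly random order; by symmetry P[π(i) > π(j)] = 1/2.
By linearity: E[X] = 25651 · (1/2) = C(227, 2) · (1/2) = 25651/2 = 25651/2 ≈ 12825.50000.

E[X] = 25651/2 = 12825.50000.


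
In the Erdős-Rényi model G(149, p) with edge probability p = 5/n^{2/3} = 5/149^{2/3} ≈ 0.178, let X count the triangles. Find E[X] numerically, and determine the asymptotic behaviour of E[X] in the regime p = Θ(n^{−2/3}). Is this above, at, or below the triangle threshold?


Number of potential triangles: C(149, 3) = 540274.
Each occurs with probability p³ ≈ (0.178)³ ≈ 5.63038e-03.
By linearity: E[X] = C(149, 3)·p³ ≈ 540274 · 5.63038e-03 ≈ 3041.946.
Since α = 2/3 < 1, p = c/n^{2/3} ≫ 1/n is above the triangle threshold p ~ 1/n. Asymptotically E[X] ~ (c³/6)·n^{3(1−α)} = (5³/6)·n^{1} → ∞; triangles are abundant w.h.p.

E[X] ≈ 3041.946; in regime p = Θ(1/n^{2/3}) E[X] diverges (above the triangle threshold p ~ 1/n).


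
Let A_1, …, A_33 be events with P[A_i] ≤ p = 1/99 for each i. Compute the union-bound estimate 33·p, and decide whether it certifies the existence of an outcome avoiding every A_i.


Union bound: P[∪_{i=1}^{33} A_i] ≤ Σ_i P[A_i] ≤ 33·p = 33·(1/99) = 1/3.
Numerically: 1/3 ≈ 0.3333333.
Is 1/3 < 1? YES.
Since P[∪ A_i] ≤ 1/3 < 1, the complement has P[∩ A_i^c] ≥ 1 − 1/3 = 2/3 > 0, so some outcome avoids every A_i.

33·p = 1/3 ≈ 0.3333333; existence CERTIFIED by the union bound.


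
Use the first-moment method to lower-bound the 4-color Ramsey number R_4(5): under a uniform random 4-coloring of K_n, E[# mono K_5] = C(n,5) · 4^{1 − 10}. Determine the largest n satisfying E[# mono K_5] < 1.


We need C(n, 5) · 4^{1 − 10} < 1, i.e. C(n, 5) < 4^{10 − 1} = 262144.
Check values of n near the boundary:
  n = 30: C(30, 5) = 142506; 142506 < 262144? YES
  n = 31: C(31, 5) = 169911; 169911 < 262144? YES
  n = 32: C(32, 5) = 201376; 201376 < 262144? YES
  n = 33: C(33, 5) = 237336; 237336 < 262144? YES
  n = 34: C(34, 5) = 278256; 278256 < 262144? NO
The largest n with C(n, 5) < 262144 is n = 33 (where E[X] = 29667/32768 ≈ 0.9054). Hence R_4(5) > 33, i.e. R_4(5) ≥ 34.

Largest n = 33; hence R_4(5) > 33.


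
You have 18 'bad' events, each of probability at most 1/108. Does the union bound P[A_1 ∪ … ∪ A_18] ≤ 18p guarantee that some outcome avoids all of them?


Union bound: P[∪_{i=1}^{18} A_i] ≤ Σ_i P[A_i] ≤ 18·p = 18·(1/108) = 1/6.
Numerically: 1/6 ≈ 0.1666667.
Is 1/6 < 1? YES.
Since P[∪ A_i] ≤ 1/6 < 1, the complement has P[∩ A_i^c] ≥ 1 − 1/6 = 5/6 > 0, so some outcome avoids every A_i.

18·p = 1/6 ≈ 0.1666667; existence CERTIFIED by the union bound.


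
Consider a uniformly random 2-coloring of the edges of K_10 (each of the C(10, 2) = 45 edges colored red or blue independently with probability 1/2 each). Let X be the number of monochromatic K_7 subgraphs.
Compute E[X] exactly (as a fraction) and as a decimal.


Let X = Σ_S X_S over the C(10, 7) = 120 subsets S of size 7, where X_S = 1 if the K_7 on S is monochromatic.
For a fixed S, the K_7 on S has C(7, 2) = 21 edges. P[all 21 edges red] = (1/2)^21, and likewise for blue, so P[monochromatic] = 2·(1/2)^21 = 2^{1 − 21} = 1/1048576.
By linearity of expectation: E[X] = C(10, 7) · 2^{1 − 21} = 120 · 1/1048576 = 15/131072.
Numerically: E[X] ≈ 0.00011.

E[X] = C(10,7)·2^(1−C(7,2)) = 15/131072 ≈ 0.00011.


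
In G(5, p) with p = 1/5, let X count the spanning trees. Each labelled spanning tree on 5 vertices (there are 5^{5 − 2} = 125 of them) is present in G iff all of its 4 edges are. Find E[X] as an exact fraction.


K_5 has 5^{5 − 2} = 125 labelled spanning trees.
For each such spanning tree H, let X_H = 1 if all 4 edges of H are present in G. Then P[X_H = 1] = p^{4} = (1/5)^{4} = 1/625.
By linearity: E[X] = Σ_H E[X_H] = 125 · p^{4} = 125 · 1/625 = 1/5.
Numerically: E[X] ≈ 0.2.

E[X] = 125 · (1/5)^{4} = 1/5 ≈ 0.2.


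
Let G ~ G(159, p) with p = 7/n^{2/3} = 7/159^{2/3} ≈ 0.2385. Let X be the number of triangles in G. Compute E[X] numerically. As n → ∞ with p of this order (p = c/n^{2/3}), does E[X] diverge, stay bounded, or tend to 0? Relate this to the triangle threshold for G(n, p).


Number of potential triangles: C(159, 3) = 657359.
Each occurs with probability p³ ≈ (0.2385)³ ≈ 1.356750e-02.
By linearity: E[X] = C(159, 3)·p³ ≈ 657359 · 1.356750e-02 ≈ 8918.7191.
Since α = 2/3 < 1, p = c/n^{2/3} ≫ 1/n is above the triangle threshold p ~ 1/n. Asymptotically E[X] ~ (c³/6)·n^{3(1−α)} = (7³/6)·n^{1} → ∞; triangles are abundant w.h.p.

E[X] ≈ 8918.7191; in regime p = Θ(1/n^{2/3}) E[X] diverges (above the triangle threshold p ~ 1/n).


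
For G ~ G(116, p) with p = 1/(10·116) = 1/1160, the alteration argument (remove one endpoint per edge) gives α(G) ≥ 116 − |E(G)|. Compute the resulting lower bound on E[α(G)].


E[|E(G)|] = C(116, 2)·p = 6670 · (1/1160) = 23/4.
E[α(G)] ≥ n − E[|E(G)|] = 116 − 23/4 = 441/4.
Numerically: ≈ 110.250.
(This is only a lower bound; the true E[α(G)] may be larger.)

E[α(G)] ≥ 441/4 ≈ 110.250.


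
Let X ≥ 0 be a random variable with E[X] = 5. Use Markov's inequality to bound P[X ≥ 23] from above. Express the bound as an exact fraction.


μ = E[X] = 5, a = 23.
Markov: P[X ≥ 23] ≤ μ/a = (5)/23 = 5/23.
Numerically: ≈ 0.217391.
(Since a = 23 > μ = 5.000000, the bound 5/23 is < 1 and informative.)

P[X ≥ 23] ≤ 5/23 ≈ 0.217391.


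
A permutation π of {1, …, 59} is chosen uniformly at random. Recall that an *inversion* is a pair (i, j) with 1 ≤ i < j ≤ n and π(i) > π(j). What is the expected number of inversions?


Write X = Σ X_I over the C(59, 2) = 1711 pairs i < j, with X_I the indicator of one inversion.
There are 1711 indicators.
For each fixed pair i < j, the values π(i) and π(j) are two distinct elements of {1, …, 59} in uniformly random order; by symmetry P[π(i) > π(j)] = 1/2.
By linearity: E[X] = 1711 · (1/2) = C(59, 2) · (1/2) = 1711/2 = 1711/2 ≈ 855.50000.

E[X] = 1711/2 = 855.50000.


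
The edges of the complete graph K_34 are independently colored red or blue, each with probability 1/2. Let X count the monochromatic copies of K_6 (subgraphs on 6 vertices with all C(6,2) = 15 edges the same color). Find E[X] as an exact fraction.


Let X = Σ_S X_S over the C(34, 6) = 1344904 subsets S of size 6, where X_S = 1 if the K_6 on S is monochromatic.
For a fixed S, the K_6 on S has C(6, 2) = 15 edges. P[all 15 edges red] = (1/2)^15, and likewise for blue, so P[monochromatic] = 2·(1/2)^15 = 2^{1 − 15} = 1/16384.
Summing: E[X] = C(34, 6) · 2^{1 − 15} = 1344904 · 1/16384 = 168113/2048.
Numerically: E[X] ≈ 82.086.

E[X] = C(34,6)·2^(1−C(6,2)) = 168113/2048 ≈ 82.086.


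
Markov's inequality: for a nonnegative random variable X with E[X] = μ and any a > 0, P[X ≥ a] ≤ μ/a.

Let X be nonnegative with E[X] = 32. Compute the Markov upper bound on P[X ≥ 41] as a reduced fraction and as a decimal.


μ = E[X] = 32, a = 41.
Markov: P[X ≥ 41] ≤ μ/a = (32)/41 = 32/41.
Numerically: ≈ 0.780488.
(Since a = 41 > μ = 32.000000, the bound 32/41 is < 1 and informative.)

P[X ≥ 41] ≤ 32/41 ≈ 0.780488.


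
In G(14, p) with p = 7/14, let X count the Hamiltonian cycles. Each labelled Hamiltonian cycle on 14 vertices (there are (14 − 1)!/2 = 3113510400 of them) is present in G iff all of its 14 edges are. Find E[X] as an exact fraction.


K_14 has (14 − 1)!/2 = 3113510400 labelled Hamiltonian cycles.
For each such Hamiltonian cycle H, let X_H = 1 if all 14 edges of H are present in G. Then P[X_H = 1] = p^{14} = (1/2)^{14} = 1/16384.
By linearity of expectation: E[X] = Σ_H E[X_H] = 3113510400 · p^{14} = 3113510400 · 1/16384 = 6081075/32.
Numerically: E[X] ≈ 1.9e+05.

E[X] = 3113510400 · (1/2)^{14} = 6081075/32 ≈ 1.9e+05.


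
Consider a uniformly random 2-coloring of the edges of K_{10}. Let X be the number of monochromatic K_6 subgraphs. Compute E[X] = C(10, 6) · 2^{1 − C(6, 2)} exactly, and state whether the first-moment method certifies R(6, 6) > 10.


E[X] = C(10, 6) · 2^{1 − 15} = 210 · 2^{−14} = 210/16384.
As a reduced fraction: E[X] = 105/8192 ≈ 0.013.
Is E[X] < 1? YES.
Since E[X] < 1, there exists a 2-coloring of K_{10} with no monochromatic K_6; hence R(6, 6) > 10.

E[X] = 105/8192 ≈ 0.013; E[X] < 1, so R(6, 6) > 10.


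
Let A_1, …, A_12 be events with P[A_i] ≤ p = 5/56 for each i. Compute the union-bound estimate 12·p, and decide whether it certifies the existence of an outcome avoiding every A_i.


Union bound: P[∪_{i=1}^{12} A_i] ≤ Σ_i P[A_i] ≤ 12·p = 12·(5/56) = 15/14.
Numerically: 15/14 ≈ 1.071429.
Is 15/14 < 1? NO.
Since the bound 15/14 is ≥ 1, the union bound is uninformative here; it does NOT by itself certify existence.

12·p = 15/14 ≈ 1.071429; existence NOT certified by the union bound.


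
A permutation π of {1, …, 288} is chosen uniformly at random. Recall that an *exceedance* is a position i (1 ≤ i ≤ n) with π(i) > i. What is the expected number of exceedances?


Write X = Σ_{i=1}^{288} X_i, where X_i = 1_{π(i) > i}.
For each fixed i, π(i) is uniform over {1, …, 288} (marginal of a uniform permutation), so P[π(i) > i] = (n − i)/n. Summing: Σ_{i=1}^{288} (n − i)/n = (0 + 1 + … + 287)/288 = 288(288 − 1)/(2·288) = (288 − 1)/2.
Hence E[X] = Σ_{i=1}^{288} (288 − i)/288 = 287/2 ≈ 143.500.

E[X] = 287/2 = 143.500.


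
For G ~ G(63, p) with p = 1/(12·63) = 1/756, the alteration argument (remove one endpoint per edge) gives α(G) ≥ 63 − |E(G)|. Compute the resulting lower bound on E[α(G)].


E[|E(G)|] = C(63, 2)·p = 1953 · (1/756) = 31/12.
E[α(G)] ≥ n − E[|E(G)|] = 63 − 31/12 = 725/12.
Numerically: ≈ 60.416667.
(This is only a lower bound; the true E[α(G)] may be larger.)

E[α(G)] ≥ 725/12 ≈ 60.416667.


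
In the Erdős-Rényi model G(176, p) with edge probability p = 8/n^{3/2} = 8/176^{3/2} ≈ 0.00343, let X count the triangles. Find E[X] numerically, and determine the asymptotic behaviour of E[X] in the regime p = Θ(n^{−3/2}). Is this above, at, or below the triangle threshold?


Number of potential triangles: C(176, 3) = 893200.
Each occurs with probability p³ ≈ (0.00343)³ ≈ 4.02219e-08.
By linearity: E[X] = C(176, 3)·p³ ≈ 893200 · 4.02219e-08 ≈ 0.036.
Since α = 3/2 > 1, p = c/n^{3/2} = o(1/n) is below the triangle threshold p ~ 1/n. Asymptotically E[X] ~ (c³/6)·n^{3(1−α)} = (8³/6)·n^{-1.5} → 0, so by Markov's inequality G has no triangles w.h.p.

E[X] ≈ 0.036; in regime p = Θ(1/n^{3/2}) E[X] tends to 0 (below the triangle threshold p ~ 1/n).


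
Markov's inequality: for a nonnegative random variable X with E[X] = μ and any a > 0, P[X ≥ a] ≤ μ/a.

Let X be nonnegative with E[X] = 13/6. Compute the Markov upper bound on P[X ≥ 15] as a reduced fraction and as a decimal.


μ = E[X] = 13/6, a = 15.
Markov: P[X ≥ 15] ≤ μ/a = (13/6)/15 = 13/90.
Numerically: ≈ 0.144444.
(Since a = 15 > μ = 2.166667, the bound 13/90 is < 1 and informative.)

P[X ≥ 15] ≤ 13/90 ≈ 0.144444.


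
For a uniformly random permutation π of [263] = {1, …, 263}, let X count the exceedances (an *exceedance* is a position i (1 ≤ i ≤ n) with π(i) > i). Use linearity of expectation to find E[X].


Write X = Σ_{i=1}^{263} X_i, where X_i = 1_{π(i) > i}.
For each fixed i, π(i) is uniform over {1, …, 263} (marginal of a uniform permutation), so P[π(i) > i] = (n − i)/n. Summing: Σ_{i=1}^{263} (n − i)/n = (0 + 1 + … + 262)/263 = 263(263 − 1)/(2·263) = (263 − 1)/2.
Hence E[X] = Σ_{i=1}^{263} (263 − i)/263 = 131 ≈ 131.000000.

E[X] = 131 = 131.000000.


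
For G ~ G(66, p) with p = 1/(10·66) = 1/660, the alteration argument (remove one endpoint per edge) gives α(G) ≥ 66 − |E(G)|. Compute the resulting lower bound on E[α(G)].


E[|E(G)|] = C(66, 2)·p = 2145 · (1/660) = 13/4.
E[α(G)] ≥ n − E[|E(G)|] = 66 − 13/4 = 251/4.
Numerically: ≈ 62.750.
(This is only a lower bound; the true E[α(G)] may be larger.)

E[α(G)] ≥ 251/4 ≈ 62.750.


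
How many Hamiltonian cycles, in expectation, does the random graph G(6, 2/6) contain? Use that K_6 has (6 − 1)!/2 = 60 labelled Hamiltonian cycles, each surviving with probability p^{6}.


K_6 has (6 − 1)!/2 = 60 labelled Hamiltonian cycles.
For each such Hamiltonian cycle H, let X_H = 1 if all 6 edges of H are present in G. Then P[X_H = 1] = p^{6} = (1/3)^{6} = 1/729.
Summing the indicators: E[X] = Σ_H E[X_H] = 60 · p^{6} = 60 · 1/729 = 20/243.
Numerically: E[X] ≈ 0.0823045.

E[X] = 60 · (1/3)^{6} = 20/243 ≈ 0.0823045.


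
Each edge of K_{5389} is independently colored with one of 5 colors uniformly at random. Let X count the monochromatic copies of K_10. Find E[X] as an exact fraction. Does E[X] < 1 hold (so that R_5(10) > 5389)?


E[X] = C(5389, 10) · 5^{1 − 45} = 5645340767466558997768874792926 · 5^{−44} = 5645340767466558997768874792926/5684341886080801486968994140625.
As a reduced fraction: E[X] = 5645340767466558997768874792926/5684341886080801486968994140625 ≈ 0.9931389.
Is E[X] < 1? YES.
Since E[X] < 1, there exists a 5-coloring of K_{5389} with no monochromatic K_10; hence R_5(10) > 5389.

E[X] = 5645340767466558997768874792926/5684341886080801486968994140625 ≈ 0.9931389; E[X] < 1, so R_5(10) > 5389.
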